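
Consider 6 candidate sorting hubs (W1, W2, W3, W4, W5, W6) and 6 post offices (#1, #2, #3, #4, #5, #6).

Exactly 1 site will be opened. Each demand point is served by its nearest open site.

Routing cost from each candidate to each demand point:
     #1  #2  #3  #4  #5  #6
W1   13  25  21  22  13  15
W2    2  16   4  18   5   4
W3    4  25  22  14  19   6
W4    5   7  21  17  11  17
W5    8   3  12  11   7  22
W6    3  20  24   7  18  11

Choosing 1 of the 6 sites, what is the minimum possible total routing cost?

49

Open {W2}.
  #1→W2 2, #2→W2 16, #3→W2 4, #4→W2 18, #5→W2 5, #6→W2 4  ⇒ total 49.
Compare {W5}: total 63.
Compare {W4}: total 78.
No size-1 selection does better; minimum is 49.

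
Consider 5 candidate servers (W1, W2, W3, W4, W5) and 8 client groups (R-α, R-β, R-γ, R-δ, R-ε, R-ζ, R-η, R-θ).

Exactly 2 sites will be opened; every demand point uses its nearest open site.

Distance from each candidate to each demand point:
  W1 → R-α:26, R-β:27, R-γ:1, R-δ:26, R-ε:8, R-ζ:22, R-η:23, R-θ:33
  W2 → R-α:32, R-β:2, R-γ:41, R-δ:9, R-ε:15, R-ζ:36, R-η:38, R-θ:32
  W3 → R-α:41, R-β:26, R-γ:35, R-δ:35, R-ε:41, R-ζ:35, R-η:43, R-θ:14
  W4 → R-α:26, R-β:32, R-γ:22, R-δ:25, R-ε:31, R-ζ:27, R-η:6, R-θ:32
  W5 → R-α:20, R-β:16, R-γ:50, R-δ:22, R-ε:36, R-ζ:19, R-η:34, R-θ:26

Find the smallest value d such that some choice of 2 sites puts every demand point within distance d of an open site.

Open {W1, W3}.
  Farthest demand point is R-α at distance 26 (to W1); all others are ≤ 26.
With {W1, W5} the worst case is 26.
With {W3, W4} the worst case is 31.
No size-2 selection achieves below 26.

26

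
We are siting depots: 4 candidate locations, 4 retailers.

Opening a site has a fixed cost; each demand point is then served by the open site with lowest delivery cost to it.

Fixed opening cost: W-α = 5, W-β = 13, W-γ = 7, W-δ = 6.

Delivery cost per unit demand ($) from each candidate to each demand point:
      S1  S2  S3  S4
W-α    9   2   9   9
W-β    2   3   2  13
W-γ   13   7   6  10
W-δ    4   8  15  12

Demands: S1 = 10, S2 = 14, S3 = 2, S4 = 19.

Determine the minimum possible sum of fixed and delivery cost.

Open {W-α, W-β}: assign each demand point to its cheapest open site.
  S1→W-β 10×2=20, S2→W-α 14×2=28, S3→W-β 2×2=4, S4→W-α 19×9=171
  delivery cost 223, fixed 18 → total 241.
Compare {W-α, W-β, W-δ}: delivery cost 223 + fixed 24 = 247.
Compare {W-α, W-β, W-γ}: delivery cost 223 + fixed 25 = 248.
Compare {W-α, W-β, W-γ, W-δ}: delivery cost 223 + fixed 31 = 254.
All other subsets cost ≥ 247. Minimum total cost: 241.

241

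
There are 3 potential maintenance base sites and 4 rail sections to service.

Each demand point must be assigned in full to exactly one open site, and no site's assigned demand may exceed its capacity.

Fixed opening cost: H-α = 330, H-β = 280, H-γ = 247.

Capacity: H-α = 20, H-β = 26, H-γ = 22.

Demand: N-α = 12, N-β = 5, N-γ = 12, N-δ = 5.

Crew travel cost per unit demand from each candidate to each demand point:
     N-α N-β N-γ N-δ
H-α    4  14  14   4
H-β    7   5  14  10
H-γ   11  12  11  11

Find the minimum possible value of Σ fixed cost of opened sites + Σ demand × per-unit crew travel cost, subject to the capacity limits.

818

Open {H-β, H-γ}; cheapest assignment that respects the capacities:
  H-β (cap 26, load 22): N-α, N-β, N-δ — cost 12×7 + 5×5 + 5×10 = 159
  H-γ (cap 22, load 12): N-γ — cost 12×11 = 132
  Shipping 291, fixed 527 → total 818.
  Any other capacity-feasible assignment to {H-β, H-γ} ships for at least 291.
Compare {H-α, H-γ}: its best feasible assignment gives total 837.
Compare {H-α, H-β}: its best feasible assignment gives total 871.
Every other set of open sites that can feasibly serve all demand totals ≥ 837 even under its best assignment. Minimum: 818.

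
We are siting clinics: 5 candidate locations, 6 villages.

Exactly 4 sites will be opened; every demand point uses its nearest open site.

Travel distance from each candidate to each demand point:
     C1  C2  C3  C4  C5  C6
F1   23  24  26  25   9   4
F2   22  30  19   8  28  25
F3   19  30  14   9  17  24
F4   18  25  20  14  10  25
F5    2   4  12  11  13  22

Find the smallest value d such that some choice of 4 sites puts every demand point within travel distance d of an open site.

Open {F1, F2, F3, F5}.
  Farthest demand point is C3 at travel distance 12 (to F5); all others are ≤ 12.
With {F1, F2, F4, F5} the worst case is 12.
With {F1, F3, F4, F5} the worst case is 12.
No size-4 selection achieves below 12.

12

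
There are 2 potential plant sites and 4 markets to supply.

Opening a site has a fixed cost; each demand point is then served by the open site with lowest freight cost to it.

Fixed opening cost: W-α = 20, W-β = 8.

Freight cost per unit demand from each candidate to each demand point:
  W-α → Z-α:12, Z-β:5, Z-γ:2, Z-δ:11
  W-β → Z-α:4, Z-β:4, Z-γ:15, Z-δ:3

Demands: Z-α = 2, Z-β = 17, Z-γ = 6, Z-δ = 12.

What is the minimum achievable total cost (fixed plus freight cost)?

152

Open {W-α, W-β}: assign each demand point to its cheapest open site.
  Z-α→W-β 2×4=8, Z-β→W-β 17×4=68, Z-γ→W-α 6×2=12, Z-δ→W-β 12×3=36
  freight cost 124, fixed 28 → total 152.
Compare {W-β}: freight cost 202 + fixed 8 = 210.
Compare {W-α}: freight cost 253 + fixed 20 = 273.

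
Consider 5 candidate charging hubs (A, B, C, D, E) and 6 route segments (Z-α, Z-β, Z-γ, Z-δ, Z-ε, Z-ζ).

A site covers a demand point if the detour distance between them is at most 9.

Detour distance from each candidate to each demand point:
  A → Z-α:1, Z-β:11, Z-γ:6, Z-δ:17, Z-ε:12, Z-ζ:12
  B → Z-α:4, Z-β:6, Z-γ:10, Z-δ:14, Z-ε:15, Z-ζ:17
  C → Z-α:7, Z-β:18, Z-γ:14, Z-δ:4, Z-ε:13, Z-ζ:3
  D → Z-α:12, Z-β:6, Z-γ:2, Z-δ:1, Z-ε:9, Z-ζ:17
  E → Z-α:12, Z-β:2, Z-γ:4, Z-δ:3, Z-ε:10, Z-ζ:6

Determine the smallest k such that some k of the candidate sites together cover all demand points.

2

Coverage sets (demand points within 9 of each site):
  A: {Z-α, Z-γ}
  B: {Z-α, Z-β}
  C: {Z-α, Z-δ, Z-ζ}
  D: {Z-β, Z-γ, Z-δ, Z-ε}
  E: {Z-β, Z-γ, Z-δ, Z-ζ}
No single site covers all 6 demand points.
But {C, D} covers everything, so the minimum is 2.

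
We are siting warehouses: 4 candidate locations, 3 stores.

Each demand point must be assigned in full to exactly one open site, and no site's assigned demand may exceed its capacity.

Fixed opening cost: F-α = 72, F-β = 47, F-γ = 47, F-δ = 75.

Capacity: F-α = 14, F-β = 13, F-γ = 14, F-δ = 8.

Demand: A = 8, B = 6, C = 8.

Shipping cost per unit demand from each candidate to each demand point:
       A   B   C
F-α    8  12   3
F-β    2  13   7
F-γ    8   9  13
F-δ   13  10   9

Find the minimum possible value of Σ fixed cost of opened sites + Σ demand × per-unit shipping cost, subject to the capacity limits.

231

Open {F-α, F-β}; cheapest assignment that respects the capacities:
  F-α (cap 14, load 14): B, C — cost 6×12 + 8×3 = 96
  F-β (cap 13, load 8): A — cost 8×2 = 16
  Shipping 112, fixed 119 → total 231.
  Any other capacity-feasible assignment to {F-α, F-β} ships for at least 112.
Compare {F-α, F-β, F-γ}: its best feasible assignment gives total 260.
Compare {F-α, F-γ}: its best feasible assignment gives total 261.
Every other set of open sites that can feasibly serve all demand totals ≥ 260 even under its best assignment. Minimum: 231.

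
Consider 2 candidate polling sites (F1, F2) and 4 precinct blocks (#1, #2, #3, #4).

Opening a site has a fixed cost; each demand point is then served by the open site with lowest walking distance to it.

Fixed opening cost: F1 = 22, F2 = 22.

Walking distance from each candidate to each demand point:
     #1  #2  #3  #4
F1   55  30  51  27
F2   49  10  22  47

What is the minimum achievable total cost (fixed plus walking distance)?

Open {F2}: assign each demand point to its cheapest open site.
  #1→F2 49, #2→F2 10, #3→F2 22, #4→F2 47
  walking distance 128, fixed 22 → total 150.
Compare {F1, F2}: walking distance 108 + fixed 44 = 152.
Compare {F1}: walking distance 163 + fixed 22 = 185.

150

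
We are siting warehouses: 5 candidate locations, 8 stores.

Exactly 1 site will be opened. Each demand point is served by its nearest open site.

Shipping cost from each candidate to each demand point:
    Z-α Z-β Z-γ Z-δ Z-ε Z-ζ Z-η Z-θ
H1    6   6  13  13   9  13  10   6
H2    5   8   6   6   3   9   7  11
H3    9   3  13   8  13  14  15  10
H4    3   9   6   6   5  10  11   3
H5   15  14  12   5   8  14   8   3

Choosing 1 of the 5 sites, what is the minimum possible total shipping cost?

53

Open {H4}.
  Z-α→H4 3, Z-β→H4 9, Z-γ→H4 6, Z-δ→H4 6, Z-ε→H4 5, Z-ζ→H4 10, Z-η→H4 11, Z-θ→H4 3  ⇒ total 53.
Compare {H2}: total 55.
Compare {H1}: total 76.
No size-1 selection does better; minimum is 53.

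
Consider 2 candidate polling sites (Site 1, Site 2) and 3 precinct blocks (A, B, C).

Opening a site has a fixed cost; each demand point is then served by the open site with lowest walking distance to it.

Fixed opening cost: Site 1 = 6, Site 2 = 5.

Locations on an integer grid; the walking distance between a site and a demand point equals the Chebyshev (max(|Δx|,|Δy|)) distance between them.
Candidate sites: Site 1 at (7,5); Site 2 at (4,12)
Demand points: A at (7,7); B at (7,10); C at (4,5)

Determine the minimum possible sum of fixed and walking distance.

16

Open {Site 1}: assign each demand point to its cheapest open site.
  A→Site 1 2, B→Site 1 5, C→Site 1 3
  walking distance 10, fixed 6 → total 16.
Compare {Site 1, Site 2}: walking distance 8 + fixed 11 = 19.
Compare {Site 2}: walking distance 15 + fixed 5 = 20.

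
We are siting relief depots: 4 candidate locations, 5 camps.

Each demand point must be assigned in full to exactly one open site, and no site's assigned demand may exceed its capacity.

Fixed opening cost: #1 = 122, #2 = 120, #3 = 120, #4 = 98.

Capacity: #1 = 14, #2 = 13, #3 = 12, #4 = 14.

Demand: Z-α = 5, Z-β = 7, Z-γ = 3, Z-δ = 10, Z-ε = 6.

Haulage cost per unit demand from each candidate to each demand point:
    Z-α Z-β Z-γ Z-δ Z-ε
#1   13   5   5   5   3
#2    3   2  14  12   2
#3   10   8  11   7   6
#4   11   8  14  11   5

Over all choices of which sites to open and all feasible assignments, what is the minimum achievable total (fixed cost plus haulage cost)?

464

Open {#1, #2, #4}; cheapest assignment that respects the capacities:
  #1 (cap 14, load 13): Z-γ, Z-δ — cost 3×5 + 10×5 = 65
  #2 (cap 13, load 12): Z-α, Z-β — cost 5×3 + 7×2 = 29
  #4 (cap 14, load 6): Z-ε — cost 6×5 = 30
  Shipping 124, fixed 340 → total 464.
  Any other capacity-feasible assignment to {#1, #2, #4} ships for at least 124.
Compare {#1, #2, #3}: its best feasible assignment gives total 492.
Compare {#2, #3, #4}: its best feasible assignment gives total 509.
Every other set of open sites that can feasibly serve all demand totals ≥ 492 even under its best assignment. Minimum: 464.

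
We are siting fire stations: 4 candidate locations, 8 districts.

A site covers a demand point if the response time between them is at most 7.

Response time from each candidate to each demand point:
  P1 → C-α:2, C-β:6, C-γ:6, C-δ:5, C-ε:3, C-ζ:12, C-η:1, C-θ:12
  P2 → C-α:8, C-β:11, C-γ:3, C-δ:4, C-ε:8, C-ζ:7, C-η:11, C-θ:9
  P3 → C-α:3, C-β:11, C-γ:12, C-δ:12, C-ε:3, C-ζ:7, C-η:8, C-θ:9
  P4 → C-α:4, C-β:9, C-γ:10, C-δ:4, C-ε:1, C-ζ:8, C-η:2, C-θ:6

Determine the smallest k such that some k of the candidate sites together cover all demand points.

Coverage sets (demand points within 7 of each site):
  P1: {C-α, C-β, C-γ, C-δ, C-ε, C-η}
  P2: {C-γ, C-δ, C-ζ}
  P3: {C-α, C-ε, C-ζ}
  P4: {C-α, C-δ, C-ε, C-η, C-θ}
No 2 sites suffice: every size-2 union leaves at least one demand point uncovered.
But {P1, P2, P4} covers everything, so the minimum is 3.

3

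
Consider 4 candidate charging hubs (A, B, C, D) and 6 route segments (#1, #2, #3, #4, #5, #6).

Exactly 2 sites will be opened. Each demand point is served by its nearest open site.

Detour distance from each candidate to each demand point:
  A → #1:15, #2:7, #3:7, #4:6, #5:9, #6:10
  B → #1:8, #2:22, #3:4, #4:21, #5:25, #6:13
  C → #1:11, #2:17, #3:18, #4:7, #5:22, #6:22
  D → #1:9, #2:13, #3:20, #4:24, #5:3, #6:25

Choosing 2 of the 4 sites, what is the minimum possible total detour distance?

Open {A, D}.
  #1→D 9, #2→A 7, #3→A 7, #4→A 6, #5→D 3, #6→A 10  ⇒ total 42.
Compare {A, B}: total 44.
Compare {A, C}: total 50.
No size-2 selection does better; minimum is 42.

42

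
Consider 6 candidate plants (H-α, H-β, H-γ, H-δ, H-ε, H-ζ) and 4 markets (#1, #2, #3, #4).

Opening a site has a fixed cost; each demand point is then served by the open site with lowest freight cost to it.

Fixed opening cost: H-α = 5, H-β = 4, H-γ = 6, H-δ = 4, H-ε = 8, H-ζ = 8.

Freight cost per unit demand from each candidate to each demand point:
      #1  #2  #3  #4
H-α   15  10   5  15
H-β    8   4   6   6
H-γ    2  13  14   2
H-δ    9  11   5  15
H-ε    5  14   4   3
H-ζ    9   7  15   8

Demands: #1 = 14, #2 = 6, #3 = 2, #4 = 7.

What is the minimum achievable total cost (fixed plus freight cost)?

88

Open {H-β, H-γ}: assign each demand point to its cheapest open site.
  #1→H-γ 14×2=28, #2→H-β 6×4=24, #3→H-β 2×6=12, #4→H-γ 7×2=14
  freight cost 78, fixed 10 → total 88.
Compare {H-β, H-γ, H-δ}: freight cost 76 + fixed 14 = 90.
Compare {H-α, H-β, H-γ}: freight cost 76 + fixed 15 = 91.
Compare {H-β, H-γ, H-ε}: freight cost 74 + fixed 18 = 92.
All other subsets cost ≥ 90. Minimum total cost: 88.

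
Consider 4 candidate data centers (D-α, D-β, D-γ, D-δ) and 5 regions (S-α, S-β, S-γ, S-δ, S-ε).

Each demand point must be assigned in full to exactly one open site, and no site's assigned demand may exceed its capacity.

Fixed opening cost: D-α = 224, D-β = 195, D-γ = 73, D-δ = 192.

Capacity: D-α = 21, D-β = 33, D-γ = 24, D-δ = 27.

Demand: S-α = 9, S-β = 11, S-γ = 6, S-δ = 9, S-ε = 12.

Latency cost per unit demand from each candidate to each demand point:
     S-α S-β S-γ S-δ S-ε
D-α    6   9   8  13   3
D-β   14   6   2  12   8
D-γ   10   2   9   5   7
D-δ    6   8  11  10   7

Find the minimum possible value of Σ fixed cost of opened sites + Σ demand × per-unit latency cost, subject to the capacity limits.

Open {D-γ, D-δ}; cheapest assignment that respects the capacities:
  D-γ (cap 24, load 20): S-β, S-δ — cost 11×2 + 9×5 = 67
  D-δ (cap 27, load 27): S-α, S-γ, S-ε — cost 9×6 + 6×11 + 12×7 = 204
  Shipping 271, fixed 265 → total 536.
  Any other capacity-feasible assignment to {D-γ, D-δ} ships for at least 271.
Compare {D-β, D-γ}: its best feasible assignment gives total 569.
Compare {D-α, D-β, D-γ}: its best feasible assignment gives total 661.
Every other set of open sites that can feasibly serve all demand totals ≥ 569 even under its best assignment. Minimum: 536.

536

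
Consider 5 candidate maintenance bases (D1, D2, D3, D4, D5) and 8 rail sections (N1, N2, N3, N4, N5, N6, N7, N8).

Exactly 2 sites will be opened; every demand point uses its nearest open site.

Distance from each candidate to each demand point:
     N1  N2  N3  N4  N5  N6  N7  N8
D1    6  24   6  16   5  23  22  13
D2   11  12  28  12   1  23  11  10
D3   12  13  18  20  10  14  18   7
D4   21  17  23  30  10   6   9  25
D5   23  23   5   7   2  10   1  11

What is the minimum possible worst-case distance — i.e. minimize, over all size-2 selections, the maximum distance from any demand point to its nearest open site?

12

Open {D2, D5}.
  Farthest demand point is N2 at distance 12 (to D2); all others are ≤ 12.
With {D3, D5} the worst case is 13.
With {D1, D4} the worst case is 17.
No size-2 selection achieves below 12.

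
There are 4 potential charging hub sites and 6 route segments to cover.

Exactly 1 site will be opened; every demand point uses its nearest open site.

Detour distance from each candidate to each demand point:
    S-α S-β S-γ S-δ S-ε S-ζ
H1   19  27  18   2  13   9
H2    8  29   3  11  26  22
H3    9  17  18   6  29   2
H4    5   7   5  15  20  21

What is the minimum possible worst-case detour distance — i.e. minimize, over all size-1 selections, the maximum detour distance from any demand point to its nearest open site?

21

Open {H4}.
  Farthest demand point is S-ζ at detour distance 21 (to H4); all others are ≤ 21.
With {H1} the worst case is 27.
With {H2} the worst case is 29.
No size-1 selection achieves below 21.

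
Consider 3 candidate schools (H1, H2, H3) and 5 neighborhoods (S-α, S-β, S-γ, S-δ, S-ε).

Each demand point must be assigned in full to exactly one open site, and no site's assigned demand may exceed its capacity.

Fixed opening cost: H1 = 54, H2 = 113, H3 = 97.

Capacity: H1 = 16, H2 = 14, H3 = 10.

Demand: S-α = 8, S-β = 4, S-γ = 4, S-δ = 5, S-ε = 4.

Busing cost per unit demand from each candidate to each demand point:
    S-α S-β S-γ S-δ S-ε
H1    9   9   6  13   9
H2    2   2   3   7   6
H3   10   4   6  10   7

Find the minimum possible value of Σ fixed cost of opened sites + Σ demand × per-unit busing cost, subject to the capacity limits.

Open {H1, H2}; cheapest assignment that respects the capacities:
  H1 (cap 16, load 12): S-β, S-γ, S-ε — cost 4×9 + 4×6 + 4×9 = 96
  H2 (cap 14, load 13): S-α, S-δ — cost 8×2 + 5×7 = 51
  Shipping 147, fixed 167 → total 314.
  Any other capacity-feasible assignment to {H1, H2} ships for at least 147.
Compare {H1, H3}: its best feasible assignment gives total 349.
Compare {H1, H2, H3}: its best feasible assignment gives total 383.
Every other set of open sites that can feasibly serve all demand totals ≥ 349 even under its best assignment. Minimum: 314.

314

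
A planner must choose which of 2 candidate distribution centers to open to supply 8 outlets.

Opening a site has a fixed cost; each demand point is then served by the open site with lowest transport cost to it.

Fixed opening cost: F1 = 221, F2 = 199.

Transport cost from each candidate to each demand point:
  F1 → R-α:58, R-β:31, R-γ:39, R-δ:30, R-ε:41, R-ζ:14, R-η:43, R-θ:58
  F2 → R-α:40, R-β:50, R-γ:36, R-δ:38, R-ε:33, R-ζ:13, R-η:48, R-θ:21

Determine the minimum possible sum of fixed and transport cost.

Open {F2}: assign each demand point to its cheapest open site.
  R-α→F2 40, R-β→F2 50, R-γ→F2 36, R-δ→F2 38, R-ε→F2 33, R-ζ→F2 13, R-η→F2 48, R-θ→F2 21
  transport cost 279, fixed 199 → total 478.
Compare {F1}: transport cost 314 + fixed 221 = 535.
Compare {F1, F2}: transport cost 247 + fixed 420 = 667.

478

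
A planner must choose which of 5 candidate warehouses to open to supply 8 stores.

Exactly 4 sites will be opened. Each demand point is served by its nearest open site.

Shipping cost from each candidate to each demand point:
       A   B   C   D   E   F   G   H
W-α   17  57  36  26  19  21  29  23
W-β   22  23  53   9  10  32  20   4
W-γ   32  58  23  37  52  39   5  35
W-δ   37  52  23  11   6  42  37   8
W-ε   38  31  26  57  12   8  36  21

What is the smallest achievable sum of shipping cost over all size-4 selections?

99

Open {W-α, W-β, W-γ, W-ε}.
  A→W-α 17, B→W-β 23, C→W-γ 23, D→W-β 9, E→W-β 10, F→W-ε 8, G→W-γ 5, H→W-β 4  ⇒ total 99.
Compare {W-β, W-γ, W-δ, W-ε}: total 100.
Compare {W-α, W-β, W-γ, W-δ}: total 108.
No size-4 selection does better; minimum is 99.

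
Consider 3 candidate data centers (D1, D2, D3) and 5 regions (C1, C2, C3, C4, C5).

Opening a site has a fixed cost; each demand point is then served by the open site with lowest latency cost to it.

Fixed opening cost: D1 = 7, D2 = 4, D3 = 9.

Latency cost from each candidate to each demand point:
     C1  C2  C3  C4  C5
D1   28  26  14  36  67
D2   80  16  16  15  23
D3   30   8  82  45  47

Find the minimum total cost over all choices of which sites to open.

Open {D2, D3}: assign each demand point to its cheapest open site.
  C1→D3 30, C2→D3 8, C3→D2 16, C4→D2 15, C5→D2 23
  latency cost 92, fixed 13 → total 105.
Compare {D1, D2}: latency cost 96 + fixed 11 = 107.
Compare {D1, D2, D3}: latency cost 88 + fixed 20 = 108.
Compare {D1, D3}: latency cost 133 + fixed 16 = 149.
All other subsets cost ≥ 107. Minimum total cost: 105.

105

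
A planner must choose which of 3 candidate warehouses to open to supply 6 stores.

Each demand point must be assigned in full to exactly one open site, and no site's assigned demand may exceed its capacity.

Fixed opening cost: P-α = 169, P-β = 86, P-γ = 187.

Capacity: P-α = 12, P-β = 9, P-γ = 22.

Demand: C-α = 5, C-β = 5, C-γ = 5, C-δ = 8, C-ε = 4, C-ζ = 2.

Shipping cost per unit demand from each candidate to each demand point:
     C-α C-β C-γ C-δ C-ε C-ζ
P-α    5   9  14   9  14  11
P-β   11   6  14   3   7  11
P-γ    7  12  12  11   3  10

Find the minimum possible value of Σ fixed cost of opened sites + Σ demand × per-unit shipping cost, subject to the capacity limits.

Open {P-β, P-γ}; cheapest assignment that respects the capacities:
  P-β (cap 9, load 8): C-δ — cost 8×3 = 24
  P-γ (cap 22, load 21): C-α, C-β, C-γ, C-ε, C-ζ — cost 5×7 + 5×12 + 5×12 + 4×3 + 2×10 = 187
  Shipping 211, fixed 273 → total 484.
  Any other capacity-feasible assignment to {P-β, P-γ} ships for at least 211.
Compare {P-α, P-γ}: its best feasible assignment gives total 606.
Compare {P-α, P-β, P-γ}: its best feasible assignment gives total 628.
Every other set of open sites that can feasibly serve all demand totals ≥ 606 even under its best assignment. Minimum: 484.

484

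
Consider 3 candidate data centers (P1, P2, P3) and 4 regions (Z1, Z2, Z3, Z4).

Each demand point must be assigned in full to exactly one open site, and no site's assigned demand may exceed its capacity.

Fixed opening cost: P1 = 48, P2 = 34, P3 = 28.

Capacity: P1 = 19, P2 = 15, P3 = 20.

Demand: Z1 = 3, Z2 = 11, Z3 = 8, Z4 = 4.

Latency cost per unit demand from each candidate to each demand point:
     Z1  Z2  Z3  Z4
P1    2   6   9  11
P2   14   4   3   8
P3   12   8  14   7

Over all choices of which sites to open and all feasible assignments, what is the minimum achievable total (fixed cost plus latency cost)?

210

Open {P1, P2}; cheapest assignment that respects the capacities:
  P1 (cap 19, load 14): Z1, Z2 — cost 3×2 + 11×6 = 72
  P2 (cap 15, load 12): Z3, Z4 — cost 8×3 + 4×8 = 56
  Shipping 128, fixed 82 → total 210.
  Any other capacity-feasible assignment to {P1, P2} ships for at least 128.
Compare {P1, P2, P3}: its best feasible assignment gives total 234.
Compare {P2, P3}: its best feasible assignment gives total 238.
Every other set of open sites that can feasibly serve all demand totals ≥ 234 even under its best assignment. Minimum: 210.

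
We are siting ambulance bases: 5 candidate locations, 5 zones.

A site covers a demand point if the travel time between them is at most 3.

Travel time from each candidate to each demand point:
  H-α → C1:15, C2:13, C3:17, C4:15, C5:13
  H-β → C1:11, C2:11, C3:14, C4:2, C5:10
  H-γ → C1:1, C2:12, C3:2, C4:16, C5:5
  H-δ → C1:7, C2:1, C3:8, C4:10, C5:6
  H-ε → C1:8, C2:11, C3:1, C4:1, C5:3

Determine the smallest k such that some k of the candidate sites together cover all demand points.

3

Coverage sets (demand points within 3 of each site):
  H-α: {}
  H-β: {C4}
  H-γ: {C1, C3}
  H-δ: {C2}
  H-ε: {C3, C4, C5}
No 2 sites suffice: every size-2 union leaves at least one demand point uncovered.
But {H-γ, H-δ, H-ε} covers everything, so the minimum is 3.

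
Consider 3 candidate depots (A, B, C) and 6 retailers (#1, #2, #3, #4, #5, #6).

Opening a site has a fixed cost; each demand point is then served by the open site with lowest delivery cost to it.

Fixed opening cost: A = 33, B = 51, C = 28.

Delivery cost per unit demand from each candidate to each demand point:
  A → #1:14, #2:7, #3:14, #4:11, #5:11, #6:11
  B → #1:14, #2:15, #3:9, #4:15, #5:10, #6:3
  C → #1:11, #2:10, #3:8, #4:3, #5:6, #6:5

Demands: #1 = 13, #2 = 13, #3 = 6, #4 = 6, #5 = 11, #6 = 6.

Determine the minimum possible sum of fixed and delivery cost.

457

Open {A, C}: assign each demand point to its cheapest open site.
  #1→C 13×11=143, #2→A 13×7=91, #3→C 6×8=48, #4→C 6×3=18, #5→C 11×6=66, #6→C 6×5=30
  delivery cost 396, fixed 61 → total 457.
Compare {C}: delivery cost 435 + fixed 28 = 463.
Compare {A, B, C}: delivery cost 384 + fixed 112 = 496.
Compare {B, C}: delivery cost 423 + fixed 79 = 502.
All other subsets cost ≥ 463. Minimum total cost: 457.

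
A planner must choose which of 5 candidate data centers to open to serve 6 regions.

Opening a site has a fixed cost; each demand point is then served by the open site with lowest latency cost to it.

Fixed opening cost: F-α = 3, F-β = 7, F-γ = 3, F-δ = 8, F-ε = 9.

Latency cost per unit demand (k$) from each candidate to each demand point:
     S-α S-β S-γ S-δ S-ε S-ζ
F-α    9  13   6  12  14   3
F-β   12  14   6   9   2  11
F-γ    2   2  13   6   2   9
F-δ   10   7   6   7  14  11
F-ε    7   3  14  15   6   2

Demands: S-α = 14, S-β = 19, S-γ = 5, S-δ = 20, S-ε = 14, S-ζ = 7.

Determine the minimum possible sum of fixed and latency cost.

271

Open {F-α, F-γ}: assign each demand point to its cheapest open site.
  S-α→F-γ 14×2=28, S-β→F-γ 19×2=38, S-γ→F-α 5×6=30, S-δ→F-γ 20×6=120, S-ε→F-γ 14×2=28, S-ζ→F-α 7×3=21
  latency cost 265, fixed 6 → total 271.
Compare {F-α, F-γ, F-ε}: latency cost 258 + fixed 15 = 273.
Compare {F-β, F-γ, F-ε}: latency cost 258 + fixed 19 = 277.
Compare {F-α, F-β, F-γ}: latency cost 265 + fixed 13 = 278.
All other subsets cost ≥ 273. Minimum total cost: 271.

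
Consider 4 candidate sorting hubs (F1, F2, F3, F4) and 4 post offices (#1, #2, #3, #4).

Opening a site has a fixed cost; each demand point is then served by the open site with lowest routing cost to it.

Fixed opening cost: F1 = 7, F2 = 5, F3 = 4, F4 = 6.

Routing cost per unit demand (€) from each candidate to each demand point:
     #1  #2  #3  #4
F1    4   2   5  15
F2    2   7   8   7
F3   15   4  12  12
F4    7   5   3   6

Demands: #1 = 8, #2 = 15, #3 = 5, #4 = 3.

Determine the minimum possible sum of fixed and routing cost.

Open {F1, F2, F4}: assign each demand point to its cheapest open site.
  #1→F2 8×2=16, #2→F1 15×2=30, #3→F4 5×3=15, #4→F4 3×6=18
  routing cost 79, fixed 18 → total 97.
Compare {F1, F2, F3, F4}: routing cost 79 + fixed 22 = 101.
Compare {F1, F2}: routing cost 92 + fixed 12 = 104.
Compare {F1, F4}: routing cost 95 + fixed 13 = 108.
All other subsets cost ≥ 101. Minimum total cost: 97.

97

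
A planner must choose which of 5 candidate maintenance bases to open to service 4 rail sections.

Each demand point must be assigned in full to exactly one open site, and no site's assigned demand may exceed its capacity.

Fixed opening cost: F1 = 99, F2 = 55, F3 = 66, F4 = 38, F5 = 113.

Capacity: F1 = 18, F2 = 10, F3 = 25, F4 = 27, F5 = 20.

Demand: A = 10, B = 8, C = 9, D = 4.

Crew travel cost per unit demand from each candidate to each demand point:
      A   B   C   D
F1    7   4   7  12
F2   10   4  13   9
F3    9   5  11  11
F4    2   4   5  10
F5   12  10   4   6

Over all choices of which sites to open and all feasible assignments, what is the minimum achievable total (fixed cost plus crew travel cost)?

226

Open {F2, F4}; cheapest assignment that respects the capacities:
  F2 (cap 10, load 4): D — cost 4×9 = 36
  F4 (cap 27, load 27): A, B, C — cost 10×2 + 8×4 + 9×5 = 97
  Shipping 133, fixed 93 → total 226.
  Any other capacity-feasible assignment to {F2, F4} ships for at least 133.
Compare {F3, F4}: its best feasible assignment gives total 245.
Compare {F4, F5}: its best feasible assignment gives total 263.
Every other set of open sites that can feasibly serve all demand totals ≥ 245 even under its best assignment. Minimum: 226.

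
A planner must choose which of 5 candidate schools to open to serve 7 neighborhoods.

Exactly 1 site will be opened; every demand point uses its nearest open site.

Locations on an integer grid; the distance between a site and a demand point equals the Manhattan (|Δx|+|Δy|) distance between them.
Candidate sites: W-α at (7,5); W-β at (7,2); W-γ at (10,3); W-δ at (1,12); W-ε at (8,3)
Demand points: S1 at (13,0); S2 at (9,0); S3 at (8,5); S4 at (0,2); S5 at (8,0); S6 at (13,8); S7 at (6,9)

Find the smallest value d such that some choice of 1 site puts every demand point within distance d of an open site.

Open {W-ε}.
  Farthest demand point is S6 at distance 10 (to W-ε); all others are ≤ 10.
With {W-α} the worst case is 11.
With {W-γ} the worst case is 11.
No size-1 selection achieves below 10.

10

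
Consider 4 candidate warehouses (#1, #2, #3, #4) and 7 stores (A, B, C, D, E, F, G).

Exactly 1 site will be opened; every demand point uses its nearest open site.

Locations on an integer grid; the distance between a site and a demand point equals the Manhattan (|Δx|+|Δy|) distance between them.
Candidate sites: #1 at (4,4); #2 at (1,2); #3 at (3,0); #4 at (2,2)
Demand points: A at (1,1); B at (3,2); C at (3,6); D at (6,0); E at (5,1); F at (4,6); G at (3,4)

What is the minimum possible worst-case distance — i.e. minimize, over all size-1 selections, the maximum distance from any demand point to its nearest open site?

Open {#1}.
  Farthest demand point is A at distance 6 (to #1); all others are ≤ 6.
With {#4} the worst case is 6.
With {#2} the worst case is 7.
No size-1 selection achieves below 6.

6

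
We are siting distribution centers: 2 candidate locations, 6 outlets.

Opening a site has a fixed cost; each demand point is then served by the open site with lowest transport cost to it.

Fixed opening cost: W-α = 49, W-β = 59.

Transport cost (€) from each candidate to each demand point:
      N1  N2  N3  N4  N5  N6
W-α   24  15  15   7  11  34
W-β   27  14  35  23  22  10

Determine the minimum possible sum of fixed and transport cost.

155

Open {W-α}: assign each demand point to its cheapest open site.
  N1→W-α 24, N2→W-α 15, N3→W-α 15, N4→W-α 7, N5→W-α 11, N6→W-α 34
  transport cost 106, fixed 49 → total 155.
Compare {W-α, W-β}: transport cost 81 + fixed 108 = 189.
Compare {W-β}: transport cost 131 + fixed 59 = 190.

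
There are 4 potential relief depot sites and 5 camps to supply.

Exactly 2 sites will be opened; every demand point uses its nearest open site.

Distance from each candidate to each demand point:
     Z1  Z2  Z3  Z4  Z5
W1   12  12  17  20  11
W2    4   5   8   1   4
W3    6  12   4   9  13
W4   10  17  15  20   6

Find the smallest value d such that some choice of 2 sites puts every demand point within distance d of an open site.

5

Open {W2, W3}.
  Farthest demand point is Z2 at distance 5 (to W2); all others are ≤ 5.
With {W1, W2} the worst case is 8.
With {W2, W4} the worst case is 8.
No size-2 selection achieves below 5.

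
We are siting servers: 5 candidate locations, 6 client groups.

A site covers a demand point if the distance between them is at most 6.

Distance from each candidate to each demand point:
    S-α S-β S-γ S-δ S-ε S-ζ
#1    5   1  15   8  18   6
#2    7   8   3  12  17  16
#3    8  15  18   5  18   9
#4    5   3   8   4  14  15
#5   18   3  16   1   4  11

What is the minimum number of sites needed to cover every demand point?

3

Coverage sets (demand points within 6 of each site):
  #1: {S-α, S-β, S-ζ}
  #2: {S-γ}
  #3: {S-δ}
  #4: {S-α, S-β, S-δ}
  #5: {S-β, S-δ, S-ε}
No 2 sites suffice: every size-2 union leaves at least one demand point uncovered.
But {#1, #2, #5} covers everything, so the minimum is 3.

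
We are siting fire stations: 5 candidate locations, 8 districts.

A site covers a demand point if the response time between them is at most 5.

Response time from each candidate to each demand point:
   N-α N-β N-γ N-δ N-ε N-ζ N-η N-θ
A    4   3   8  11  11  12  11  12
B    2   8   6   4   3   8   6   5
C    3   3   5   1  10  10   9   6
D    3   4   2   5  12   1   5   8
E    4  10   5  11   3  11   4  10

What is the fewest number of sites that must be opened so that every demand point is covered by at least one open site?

Coverage sets (demand points within 5 of each site):
  A: {N-α, N-β}
  B: {N-α, N-δ, N-ε, N-θ}
  C: {N-α, N-β, N-γ, N-δ}
  D: {N-α, N-β, N-γ, N-δ, N-ζ, N-η}
  E: {N-α, N-γ, N-ε, N-η}
No single site covers all 8 demand points.
But {B, D} covers everything, so the minimum is 2.

2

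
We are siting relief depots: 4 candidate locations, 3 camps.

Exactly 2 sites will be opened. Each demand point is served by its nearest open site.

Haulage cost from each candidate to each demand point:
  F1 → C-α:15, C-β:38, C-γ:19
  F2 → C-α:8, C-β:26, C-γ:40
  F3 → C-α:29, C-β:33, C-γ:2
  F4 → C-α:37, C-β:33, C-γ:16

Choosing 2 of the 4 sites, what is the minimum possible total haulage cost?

36

Open {F2, F3}.
  C-α→F2 8, C-β→F2 26, C-γ→F3 2  ⇒ total 36.
Compare {F1, F3}: total 50.
Compare {F2, F4}: total 50.
No size-2 selection does better; minimum is 36.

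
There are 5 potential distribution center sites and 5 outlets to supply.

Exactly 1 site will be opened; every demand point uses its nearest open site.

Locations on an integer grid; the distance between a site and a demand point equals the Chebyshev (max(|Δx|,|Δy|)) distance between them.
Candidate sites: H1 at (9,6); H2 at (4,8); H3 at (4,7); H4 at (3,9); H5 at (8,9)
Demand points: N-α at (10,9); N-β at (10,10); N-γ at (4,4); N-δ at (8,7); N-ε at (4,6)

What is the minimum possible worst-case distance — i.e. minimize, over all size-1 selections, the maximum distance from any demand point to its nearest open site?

Open {H1}.
  Farthest demand point is N-γ at distance 5 (to H1); all others are ≤ 5.
With {H5} the worst case is 5.
With {H2} the worst case is 6.
No size-1 selection achieves below 5.

5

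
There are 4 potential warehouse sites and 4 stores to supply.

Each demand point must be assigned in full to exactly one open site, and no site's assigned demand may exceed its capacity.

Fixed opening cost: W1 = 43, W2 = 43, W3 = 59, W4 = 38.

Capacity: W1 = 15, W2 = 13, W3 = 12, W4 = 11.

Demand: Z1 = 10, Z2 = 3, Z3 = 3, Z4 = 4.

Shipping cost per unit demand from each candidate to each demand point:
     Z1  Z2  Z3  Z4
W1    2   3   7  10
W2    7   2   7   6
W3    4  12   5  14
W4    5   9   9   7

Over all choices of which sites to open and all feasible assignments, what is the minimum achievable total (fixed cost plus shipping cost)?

157

Open {W1, W2}; cheapest assignment that respects the capacities:
  W1 (cap 15, load 13): Z1, Z3 — cost 10×2 + 3×7 = 41
  W2 (cap 13, load 7): Z2, Z4 — cost 3×2 + 4×6 = 30
  Shipping 71, fixed 86 → total 157.
  Any other capacity-feasible assignment to {W1, W2} ships for at least 71.
Compare {W1, W4}: its best feasible assignment gives total 165.
Compare {W2, W4}: its best feasible assignment gives total 182.
Every other set of open sites that can feasibly serve all demand totals ≥ 165 even under its best assignment. Minimum: 157.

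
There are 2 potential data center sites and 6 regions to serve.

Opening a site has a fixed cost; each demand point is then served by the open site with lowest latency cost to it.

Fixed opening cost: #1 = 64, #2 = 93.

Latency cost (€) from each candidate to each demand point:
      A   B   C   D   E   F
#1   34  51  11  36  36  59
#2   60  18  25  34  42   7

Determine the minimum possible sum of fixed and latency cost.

Open {#2}: assign each demand point to its cheapest open site.
  A→#2 60, B→#2 18, C→#2 25, D→#2 34, E→#2 42, F→#2 7
  latency cost 186, fixed 93 → total 279.
Compare {#1}: latency cost 227 + fixed 64 = 291.
Compare {#1, #2}: latency cost 140 + fixed 157 = 297.

279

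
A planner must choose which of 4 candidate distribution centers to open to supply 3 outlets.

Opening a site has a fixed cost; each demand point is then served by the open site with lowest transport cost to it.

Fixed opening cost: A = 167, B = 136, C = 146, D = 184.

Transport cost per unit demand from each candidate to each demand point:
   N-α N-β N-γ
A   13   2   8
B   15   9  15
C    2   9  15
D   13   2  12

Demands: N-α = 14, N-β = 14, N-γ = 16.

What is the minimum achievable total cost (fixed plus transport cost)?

497

Open {A, C}: assign each demand point to its cheapest open site.
  N-α→C 14×2=28, N-β→A 14×2=28, N-γ→A 16×8=128
  transport cost 184, fixed 313 → total 497.
Compare {A}: transport cost 338 + fixed 167 = 505.
Compare {C}: transport cost 394 + fixed 146 = 540.
Compare {C, D}: transport cost 248 + fixed 330 = 578.
All other subsets cost ≥ 505. Minimum total cost: 497.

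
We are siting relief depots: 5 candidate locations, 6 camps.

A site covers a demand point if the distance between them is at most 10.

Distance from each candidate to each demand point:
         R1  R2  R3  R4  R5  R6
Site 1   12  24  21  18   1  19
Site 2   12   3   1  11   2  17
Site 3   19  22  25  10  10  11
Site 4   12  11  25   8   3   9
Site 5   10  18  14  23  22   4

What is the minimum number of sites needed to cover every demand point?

Coverage sets (demand points within 10 of each site):
  Site 1: {R5}
  Site 2: {R2, R3, R5}
  Site 3: {R4, R5}
  Site 4: {R4, R5, R6}
  Site 5: {R1, R6}
No 2 sites suffice: every size-2 union leaves at least one demand point uncovered.
But {Site 2, Site 3, Site 5} covers everything, so the minimum is 3.

3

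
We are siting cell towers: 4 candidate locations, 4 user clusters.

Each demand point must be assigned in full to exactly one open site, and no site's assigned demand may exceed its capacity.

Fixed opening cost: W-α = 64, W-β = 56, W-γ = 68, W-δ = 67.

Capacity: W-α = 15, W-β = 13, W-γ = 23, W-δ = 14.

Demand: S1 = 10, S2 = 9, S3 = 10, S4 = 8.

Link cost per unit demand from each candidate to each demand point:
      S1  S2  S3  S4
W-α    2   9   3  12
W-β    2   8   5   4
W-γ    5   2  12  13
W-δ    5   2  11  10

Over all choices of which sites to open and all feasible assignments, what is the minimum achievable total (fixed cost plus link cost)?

Open {W-α, W-β, W-γ}; cheapest assignment that respects the capacities:
  W-α (cap 15, load 10): S3 — cost 10×3 = 30
  W-β (cap 13, load 8): S4 — cost 8×4 = 32
  W-γ (cap 23, load 19): S1, S2 — cost 10×5 + 9×2 = 68
  Shipping 130, fixed 188 → total 318.
  Any other capacity-feasible assignment to {W-α, W-β, W-γ} ships for at least 130.
Compare {W-α, W-γ, W-δ}: its best feasible assignment gives total 377.
Compare {W-α, W-β, W-γ, W-δ}: its best feasible assignment gives total 385.
Every other set of open sites that can feasibly serve all demand totals ≥ 377 even under its best assignment. Minimum: 318.

318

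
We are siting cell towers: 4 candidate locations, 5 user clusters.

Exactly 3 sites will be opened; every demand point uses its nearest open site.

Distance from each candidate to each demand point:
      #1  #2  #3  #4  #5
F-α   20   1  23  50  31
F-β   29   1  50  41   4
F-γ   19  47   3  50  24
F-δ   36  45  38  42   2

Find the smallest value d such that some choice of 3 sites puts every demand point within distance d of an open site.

41

Open {F-α, F-β, F-γ}.
  Farthest demand point is #4 at distance 41 (to F-β); all others are ≤ 41.
With {F-α, F-β, F-δ} the worst case is 41.
With {F-β, F-γ, F-δ} the worst case is 41.
No size-3 selection achieves below 41.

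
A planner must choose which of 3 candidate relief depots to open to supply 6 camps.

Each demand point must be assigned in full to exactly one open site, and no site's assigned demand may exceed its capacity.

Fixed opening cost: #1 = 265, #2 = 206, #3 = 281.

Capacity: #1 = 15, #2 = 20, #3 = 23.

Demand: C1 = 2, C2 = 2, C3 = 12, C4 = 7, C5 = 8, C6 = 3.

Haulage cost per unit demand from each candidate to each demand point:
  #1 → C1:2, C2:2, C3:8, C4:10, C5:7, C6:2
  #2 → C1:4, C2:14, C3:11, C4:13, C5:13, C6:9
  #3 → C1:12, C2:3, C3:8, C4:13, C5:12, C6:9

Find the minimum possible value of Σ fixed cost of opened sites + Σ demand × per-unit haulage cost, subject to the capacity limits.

764

Open {#1, #2}; cheapest assignment that respects the capacities:
  #1 (cap 15, load 15): C1, C2, C5, C6 — cost 2×2 + 2×2 + 8×7 + 3×2 = 70
  #2 (cap 20, load 19): C3, C4 — cost 12×11 + 7×13 = 223
  Shipping 293, fixed 471 → total 764.
  Any other capacity-feasible assignment to {#1, #2} ships for at least 293.
Compare {#1, #3}: its best feasible assignment gives total 803.
Compare {#2, #3}: its best feasible assignment gives total 811.
Every other set of open sites that can feasibly serve all demand totals ≥ 803 even under its best assignment. Minimum: 764.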